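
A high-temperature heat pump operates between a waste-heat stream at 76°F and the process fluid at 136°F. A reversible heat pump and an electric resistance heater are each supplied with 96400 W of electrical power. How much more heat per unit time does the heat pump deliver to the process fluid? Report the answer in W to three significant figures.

861000 W

In absolute terms T_C = 297.59 K and T_H = 330.93 K, so ΔT = 33.33 K.
COP_Carnot = T_H/ΔT = 330.93/33.33 = 9.928.
The heat pump delivers Q̇_H = COP × Ẇ = 957000 W; the resistance heater delivers Ẇ = 96400 W.
Extra = (COP − 1)·Ẇ = 860600 W.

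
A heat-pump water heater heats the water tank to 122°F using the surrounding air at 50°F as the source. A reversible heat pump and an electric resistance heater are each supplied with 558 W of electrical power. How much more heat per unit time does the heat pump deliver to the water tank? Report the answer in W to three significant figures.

3950 W

In absolute terms T_C = 283.15 K and T_H = 323.15 K, so ΔT = 40.00 K.
COP_Carnot = T_H/ΔT = 323.15/40.00 = 8.079.
The heat pump delivers Q̇_H = COP × Ẇ = 4508 W; the resistance heater delivers Ẇ = 558.0 W.
Extra = (COP − 1)·Ẇ = 3950 W.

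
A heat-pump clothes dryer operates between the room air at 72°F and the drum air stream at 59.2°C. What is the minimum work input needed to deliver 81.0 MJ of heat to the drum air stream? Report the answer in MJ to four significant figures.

9.012 MJ

In absolute terms T_C = 295.37 K and T_H = 332.35 K, so ΔT = 36.98 K.
The reversible limit is COP_HP = T_H/ΔT = 8.988, so W_min = Q_H/COP = Q_H·ΔT/T_H.
W_min = 81.00 × 36.98/332.35 = 9.012 MJ.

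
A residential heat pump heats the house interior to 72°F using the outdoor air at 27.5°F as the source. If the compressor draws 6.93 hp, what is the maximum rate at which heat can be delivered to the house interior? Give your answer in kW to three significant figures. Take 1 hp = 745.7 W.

61.7 kW

In absolute terms T_C = 270.65 K and T_H = 295.37 K, so ΔT = 24.72 K.
COP_Carnot = T_H/ΔT = 295.37/24.72 = 11.95.
Q̇_max = COP_Carnot × Ẇ = 11.95 × 6.930 hp = 82.80 hp = 61.74 kW.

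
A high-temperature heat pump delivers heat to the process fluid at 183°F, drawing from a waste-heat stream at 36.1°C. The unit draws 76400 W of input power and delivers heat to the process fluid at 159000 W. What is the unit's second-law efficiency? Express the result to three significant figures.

COP_actual = Q̇_H/Ẇ = 159000/76400 = 2.081.
In absolute terms T_C = 309.25 K and T_H = 357.04 K, so ΔT = 47.79 K.
COP_Carnot = T_H/ΔT = 357.04/47.79 = 7.471.
η_II = COP_actual/COP_Carnot = 2.081/7.471 = 0.2786.

0.279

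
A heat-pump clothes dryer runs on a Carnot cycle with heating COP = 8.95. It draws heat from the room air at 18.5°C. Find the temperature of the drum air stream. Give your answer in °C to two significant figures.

COP_HP = T_H/(T_H − T_C) rearranges to T_H = COP·T_C/(COP − 1).
With T_C = 291.65 K, T_H = 8.95 × 291.65/7.950 = 328.34 K.
Converting, 328.34 K = 55.19°C.

55 °C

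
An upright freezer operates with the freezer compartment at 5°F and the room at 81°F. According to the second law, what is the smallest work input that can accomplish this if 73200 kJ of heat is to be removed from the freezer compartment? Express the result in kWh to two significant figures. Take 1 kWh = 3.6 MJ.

In absolute terms T_C = 258.15 K and T_H = 300.37 K, so ΔT = 42.22 K.
The reversible limit is COP_R = T_C/ΔT = 6.114, so W_min = Q_C/COP = Q_C·ΔT/T_C.
W_min = 73200 × 42.22/258.15 = 11970 kJ = 3.326 kWh.

3.3 kWh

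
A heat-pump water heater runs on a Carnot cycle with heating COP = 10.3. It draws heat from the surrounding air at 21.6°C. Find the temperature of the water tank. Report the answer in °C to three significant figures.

53.3 °C

COP_HP = T_H/(T_H − T_C) rearranges to T_H = COP·T_C/(COP − 1).
With T_C = 294.75 K, T_H = 10.3 × 294.75/9.300 = 326.44 K.
Converting, 326.44 K = 53.29°C.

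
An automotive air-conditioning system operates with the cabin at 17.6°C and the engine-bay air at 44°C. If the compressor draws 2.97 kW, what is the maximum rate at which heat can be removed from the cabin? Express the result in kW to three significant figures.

32.7 kW

In absolute terms T_C = 290.75 K and T_H = 317.15 K, so ΔT = 26.40 K.
COP_Carnot = T_C/ΔT = 290.75/26.40 = 11.01.
Q̇_max = COP_Carnot × Ẇ = 11.01 × 2.970 kW = 32.71 kW.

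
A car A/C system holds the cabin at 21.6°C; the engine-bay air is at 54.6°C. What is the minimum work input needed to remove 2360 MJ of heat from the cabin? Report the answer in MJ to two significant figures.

260 MJ

In absolute terms T_C = 294.75 K and T_H = 327.75 K, so ΔT = 33.00 K.
The reversible limit is COP_R = T_C/ΔT = 8.932, so W_min = Q_C/COP = Q_C·ΔT/T_C.
W_min = 2360 × 33.00/294.75 = 264.2 MJ.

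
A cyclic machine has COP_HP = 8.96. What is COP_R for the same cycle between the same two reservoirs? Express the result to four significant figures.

7.960

Since Q_H = Q_C + W for any cycle, COP_R = Q_C/W = Q_H/W − 1.
COP_R = 8.96 − 1 = 7.96.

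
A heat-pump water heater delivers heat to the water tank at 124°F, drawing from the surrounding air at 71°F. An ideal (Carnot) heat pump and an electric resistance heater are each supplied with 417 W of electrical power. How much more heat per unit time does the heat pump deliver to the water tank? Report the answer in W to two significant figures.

In absolute terms T_C = 294.82 K and T_H = 324.26 K, so ΔT = 29.44 K.
COP_Carnot = T_H/ΔT = 324.26/29.44 = 11.01.
The heat pump delivers Q̇_H = COP × Ẇ = 4592 W; the resistance heater delivers Ẇ = 417.0 W.
Extra = (COP − 1)·Ẇ = 4175 W.

4200 W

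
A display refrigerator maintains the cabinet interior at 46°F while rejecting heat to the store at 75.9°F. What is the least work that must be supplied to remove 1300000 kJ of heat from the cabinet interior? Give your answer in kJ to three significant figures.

In absolute terms T_C = 280.93 K and T_H = 297.54 K, so ΔT = 16.61 K.
The reversible limit is COP_R = T_C/ΔT = 16.91, so W_min = Q_C/COP = Q_C·ΔT/T_C.
W_min = 1300000 × 16.61/280.93 = 76870 kJ.

76900 kJ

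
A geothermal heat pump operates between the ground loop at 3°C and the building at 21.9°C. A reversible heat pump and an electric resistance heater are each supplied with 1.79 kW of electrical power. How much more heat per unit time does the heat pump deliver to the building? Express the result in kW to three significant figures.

26.2 kW

In absolute terms T_C = 276.15 K and T_H = 295.05 K, so ΔT = 18.90 K.
COP_Carnot = T_H/ΔT = 295.05/18.90 = 15.61.
The heat pump delivers Q̇_H = COP × Ẇ = 27.94 kW; the resistance heater delivers Ẇ = 1.790 kW.
Extra = (COP − 1)·Ẇ = 26.15 kW.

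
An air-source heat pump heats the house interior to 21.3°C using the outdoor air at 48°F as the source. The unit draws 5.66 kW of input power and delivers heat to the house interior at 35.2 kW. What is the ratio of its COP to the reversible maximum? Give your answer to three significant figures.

COP_actual = Q̇_H/Ẇ = 35.20/5.660 = 6.219.
In absolute terms T_C = 282.04 K and T_H = 294.45 K, so ΔT = 12.41 K.
COP_Carnot = T_H/ΔT = 294.45/12.41 = 23.72.
η_II = COP_actual/COP_Carnot = 6.219/23.72 = 0.2621.

0.262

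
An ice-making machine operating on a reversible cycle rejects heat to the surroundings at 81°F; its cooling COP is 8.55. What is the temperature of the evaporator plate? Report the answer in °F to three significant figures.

24.4 °F

For a Carnot refrigerator COP_R = T_C/(T_H − T_C), so T_C = COP·T_H/(1 + COP).
With T_H = 300.37 K, T_C = 8.55 × 300.37/9.550 = 268.92 K.
Converting, 268.92 K = 24.39°F.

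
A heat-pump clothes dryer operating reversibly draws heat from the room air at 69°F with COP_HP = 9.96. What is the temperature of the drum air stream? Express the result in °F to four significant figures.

128.0 °F

COP_HP = T_H/(T_H − T_C) rearranges to T_H = COP·T_C/(COP − 1).
With T_C = 293.71 K, T_H = 9.96 × 293.71/8.960 = 326.49 K.
Converting, 326.49 K = 128.00°F.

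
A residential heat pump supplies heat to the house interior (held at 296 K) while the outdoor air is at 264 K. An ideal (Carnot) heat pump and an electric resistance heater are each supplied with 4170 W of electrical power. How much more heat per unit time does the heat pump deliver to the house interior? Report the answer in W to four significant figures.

34400 W

The reservoir spacing is ΔT = 296 − 264 = 32.00 K.
COP_Carnot = T_H/ΔT = 296.00/32.00 = 9.250.
The heat pump delivers Q̇_H = COP × Ẇ = 38570 W; the resistance heater delivers Ẇ = 4170 W.
Extra = (COP − 1)·Ẇ = 34400 W.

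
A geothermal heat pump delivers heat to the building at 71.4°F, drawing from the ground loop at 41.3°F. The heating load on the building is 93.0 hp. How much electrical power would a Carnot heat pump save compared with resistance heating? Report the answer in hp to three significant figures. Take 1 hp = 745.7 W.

In absolute terms T_C = 278.32 K and T_H = 295.04 K, so ΔT = 16.72 K.
COP_Carnot = T_H/ΔT = 295.04/16.72 = 17.64.
Resistance heating needs Ẇ_res = Q̇_H = 93.00 hp; the reversible heat pump needs only Ẇ_hp = Q̇_H/COP = 5.271 hp.
Saving = 93.00 − 5.271 = 87.73 hp.

87.7 hp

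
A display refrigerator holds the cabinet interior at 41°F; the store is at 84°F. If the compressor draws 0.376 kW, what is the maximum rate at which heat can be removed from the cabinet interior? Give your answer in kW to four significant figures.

4.378 kW

In absolute terms T_C = 278.15 K and T_H = 302.04 K, so ΔT = 23.89 K.
COP_Carnot = T_C/ΔT = 278.15/23.89 = 11.64.
Q̇_max = COP_Carnot × Ẇ = 11.64 × 0.3760 kW = 4.378 kW.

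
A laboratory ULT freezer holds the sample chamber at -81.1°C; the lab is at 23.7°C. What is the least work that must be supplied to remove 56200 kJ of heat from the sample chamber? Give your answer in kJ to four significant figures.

In absolute terms T_C = 192.05 K and T_H = 296.85 K, so ΔT = 104.8 K.
The reversible limit is COP_R = T_C/ΔT = 1.833, so W_min = Q_C/COP = Q_C·ΔT/T_C.
W_min = 56200 × 104.8/192.05 = 30670 kJ.

30670 kJ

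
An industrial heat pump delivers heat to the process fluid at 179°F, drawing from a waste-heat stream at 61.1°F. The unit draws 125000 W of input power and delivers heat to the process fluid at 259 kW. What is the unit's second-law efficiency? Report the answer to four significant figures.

0.3825

Converting, Q̇_H = 259.0 kW = 259000 W, so COP_actual = Q̇_H/Ẇ = 259000/125000 = 2.072.
In absolute terms T_C = 289.32 K and T_H = 354.82 K, so ΔT = 65.50 K.
COP_Carnot = T_H/ΔT = 354.82/65.50 = 5.417.
η_II = COP_actual/COP_Carnot = 2.072/5.417 = 0.3825.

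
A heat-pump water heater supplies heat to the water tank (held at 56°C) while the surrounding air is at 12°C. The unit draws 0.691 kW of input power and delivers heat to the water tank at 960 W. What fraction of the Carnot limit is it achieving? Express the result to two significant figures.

Converting, Q̇_H = 960.0 W = 0.9600 kW, so COP_actual = Q̇_H/Ẇ = 0.9600/0.6910 = 1.389.
In absolute terms T_C = 285.15 K and T_H = 329.15 K, so ΔT = 44.00 K.
COP_Carnot = T_H/ΔT = 329.15/44.00 = 7.481.
η_II = COP_actual/COP_Carnot = 1.389/7.481 = 0.1857.

0.19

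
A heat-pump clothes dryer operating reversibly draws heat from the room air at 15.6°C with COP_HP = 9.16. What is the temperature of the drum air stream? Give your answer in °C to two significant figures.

51 °C

COP_HP = T_H/(T_H − T_C) rearranges to T_H = COP·T_C/(COP − 1).
With T_C = 288.75 K, T_H = 9.16 × 288.75/8.160 = 324.14 K.
Converting, 324.14 K = 50.99°C.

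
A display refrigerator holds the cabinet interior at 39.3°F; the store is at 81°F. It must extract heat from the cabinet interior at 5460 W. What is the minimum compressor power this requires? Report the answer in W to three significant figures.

456 W

In absolute terms T_C = 277.21 K and T_H = 300.37 K, so ΔT = 23.17 K.
COP_Carnot = T_C/ΔT = 277.21/23.17 = 11.97.
Ẇ_min = Q̇/COP_Carnot = 5460/11.97 = 456.3 W.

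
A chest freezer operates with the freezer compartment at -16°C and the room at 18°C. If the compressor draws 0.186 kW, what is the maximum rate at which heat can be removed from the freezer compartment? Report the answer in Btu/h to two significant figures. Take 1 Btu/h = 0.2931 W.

4800 Btu/h

In absolute terms T_C = 257.15 K and T_H = 291.15 K, so ΔT = 34.00 K.
COP_Carnot = T_C/ΔT = 257.15/34.00 = 7.563.
Q̇_max = COP_Carnot × Ẇ = 7.563 × 0.1860 kW = 1.407 kW = 4800 Btu/h.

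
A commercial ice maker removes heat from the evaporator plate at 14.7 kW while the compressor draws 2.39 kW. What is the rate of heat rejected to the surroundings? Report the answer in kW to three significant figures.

17.1 kW

For a cyclic device the first law requires Q̇_H = Q̇_C + Ẇ.
Q̇_H = Q̇_C + Ẇ = 17.09 kW.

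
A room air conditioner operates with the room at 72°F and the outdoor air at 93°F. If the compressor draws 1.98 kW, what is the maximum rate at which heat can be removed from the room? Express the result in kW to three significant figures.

In absolute terms T_C = 295.37 K and T_H = 307.04 K, so ΔT = 11.67 K.
COP_Carnot = T_C/ΔT = 295.37/11.67 = 25.32.
Q̇_max = COP_Carnot × Ẇ = 25.32 × 1.980 kW = 50.13 kW.

50.1 kW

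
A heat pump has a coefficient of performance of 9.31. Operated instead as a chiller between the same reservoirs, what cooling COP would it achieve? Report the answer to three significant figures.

8.31

Since Q_H = Q_C + W for any cycle, COP_R = Q_C/W = Q_H/W − 1.
COP_R = 9.31 − 1 = 8.31.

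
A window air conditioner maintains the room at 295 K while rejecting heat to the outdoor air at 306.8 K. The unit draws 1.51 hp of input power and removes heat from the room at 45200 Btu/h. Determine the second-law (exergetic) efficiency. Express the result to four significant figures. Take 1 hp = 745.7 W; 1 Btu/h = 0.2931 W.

0.4706

Converting, Q̇_C = 45200 Btu/h = 17.77 hp, so COP_actual = Q̇_C/Ẇ = 17.77/1.510 = 11.77.
The reservoir spacing is ΔT = 306.8 − 295 = 11.80 K.
COP_Carnot = T_C/ΔT = 295.00/11.80 = 25.00.
η_II = COP_actual/COP_Carnot = 11.77/25.00 = 0.4706.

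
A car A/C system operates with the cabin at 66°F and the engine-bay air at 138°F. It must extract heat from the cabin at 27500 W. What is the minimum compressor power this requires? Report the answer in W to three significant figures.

3770 W

In absolute terms T_C = 292.04 K and T_H = 332.04 K, so ΔT = 40.00 K.
COP_Carnot = T_C/ΔT = 292.04/40.00 = 7.301.
Ẇ_min = Q̇/COP_Carnot = 27500/7.301 = 3767 W.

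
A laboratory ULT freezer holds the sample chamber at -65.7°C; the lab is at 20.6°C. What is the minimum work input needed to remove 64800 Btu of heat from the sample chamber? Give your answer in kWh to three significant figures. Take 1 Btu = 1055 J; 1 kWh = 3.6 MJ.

In absolute terms T_C = 207.45 K and T_H = 293.75 K, so ΔT = 86.30 K.
The reversible limit is COP_R = T_C/ΔT = 2.404, so W_min = Q_C/COP = Q_C·ΔT/T_C.
W_min = 64800 × 86.30/207.45 = 26960 Btu = 7.900 kWh.

7.90 kWh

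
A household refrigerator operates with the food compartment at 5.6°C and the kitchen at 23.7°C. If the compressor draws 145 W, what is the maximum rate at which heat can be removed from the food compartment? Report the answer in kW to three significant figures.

In absolute terms T_C = 278.75 K and T_H = 296.85 K, so ΔT = 18.10 K.
COP_Carnot = T_C/ΔT = 278.75/18.10 = 15.40.
Q̇_max = COP_Carnot × Ẇ = 15.40 × 145.0 W = 2233 W = 2.233 kW.

2.23 kW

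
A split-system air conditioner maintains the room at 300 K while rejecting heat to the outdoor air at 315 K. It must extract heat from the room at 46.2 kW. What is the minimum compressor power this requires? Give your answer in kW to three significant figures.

2.31 kW

The reservoir spacing is ΔT = 315 − 300 = 15.00 K.
COP_Carnot = T_C/ΔT = 300.00/15.00 = 20.00.
Ẇ_min = Q̇/COP_Carnot = 46.20/20.00 = 2.310 kW.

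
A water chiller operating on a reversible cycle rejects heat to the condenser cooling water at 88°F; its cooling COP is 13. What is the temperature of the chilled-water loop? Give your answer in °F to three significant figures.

48.9 °F

For a Carnot refrigerator COP_R = T_C/(T_H − T_C), so T_C = COP·T_H/(1 + COP).
With T_H = 304.26 K, T_C = 13 × 304.26/14.00 = 282.53 K.
Converting, 282.53 K = 48.88°F.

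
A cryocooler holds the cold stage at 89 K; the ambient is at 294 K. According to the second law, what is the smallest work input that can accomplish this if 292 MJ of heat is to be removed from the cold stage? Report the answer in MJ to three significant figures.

The reservoir spacing is ΔT = 294 − 89 = 205.0 K.
The reversible limit is COP_R = T_C/ΔT = 0.4341, so W_min = Q_C/COP = Q_C·ΔT/T_C.
W_min = 292.0 × 205.0/89.00 = 672.6 MJ.

673 MJ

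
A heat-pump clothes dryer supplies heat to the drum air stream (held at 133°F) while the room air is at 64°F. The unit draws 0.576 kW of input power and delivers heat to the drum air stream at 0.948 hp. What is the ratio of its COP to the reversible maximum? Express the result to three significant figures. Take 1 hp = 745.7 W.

Converting, Q̇_H = 0.9480 hp = 0.7069 kW, so COP_actual = Q̇_H/Ẇ = 0.7069/0.5760 = 1.227.
In absolute terms T_C = 290.93 K and T_H = 329.26 K, so ΔT = 38.33 K.
COP_Carnot = T_H/ΔT = 329.26/38.33 = 8.589.
η_II = COP_actual/COP_Carnot = 1.227/8.589 = 0.1429.

0.143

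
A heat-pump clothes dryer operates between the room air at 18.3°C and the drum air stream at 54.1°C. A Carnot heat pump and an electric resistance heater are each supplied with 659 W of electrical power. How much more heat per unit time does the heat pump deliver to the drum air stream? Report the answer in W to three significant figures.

In absolute terms T_C = 291.45 K and T_H = 327.25 K, so ΔT = 35.80 K.
COP_Carnot = T_H/ΔT = 327.25/35.80 = 9.141.
The heat pump delivers Q̇_H = COP × Ẇ = 6024 W; the resistance heater delivers Ẇ = 659.0 W.
Extra = (COP − 1)·Ẇ = 5365 W.

5360 W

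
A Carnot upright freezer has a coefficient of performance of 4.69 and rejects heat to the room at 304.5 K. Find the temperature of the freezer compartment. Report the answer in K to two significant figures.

For a Carnot refrigerator COP_R = T_C/(T_H − T_C), so T_C = COP·T_H/(1 + COP).
With T_H = 304.50 K, T_C = 4.69 × 304.50/5.690 = 250.99 K.

250 K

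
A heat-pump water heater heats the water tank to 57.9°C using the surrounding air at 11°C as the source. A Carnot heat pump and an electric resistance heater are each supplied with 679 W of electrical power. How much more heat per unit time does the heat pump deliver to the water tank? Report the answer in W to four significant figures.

In absolute terms T_C = 284.15 K and T_H = 331.05 K, so ΔT = 46.90 K.
COP_Carnot = T_H/ΔT = 331.05/46.90 = 7.059.
The heat pump delivers Q̇_H = COP × Ẇ = 4793 W; the resistance heater delivers Ẇ = 679.0 W.
Extra = (COP − 1)·Ẇ = 4114 W.

4114 W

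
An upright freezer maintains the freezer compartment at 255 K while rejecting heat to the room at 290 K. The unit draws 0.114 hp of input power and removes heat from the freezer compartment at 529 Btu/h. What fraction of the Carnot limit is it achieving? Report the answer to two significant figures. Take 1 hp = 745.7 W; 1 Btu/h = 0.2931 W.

0.25

Converting, Q̇_C = 529.0 Btu/h = 0.2079 hp, so COP_actual = Q̇_C/Ẇ = 0.2079/0.1140 = 1.824.
The reservoir spacing is ΔT = 290 − 255 = 35.00 K.
COP_Carnot = T_C/ΔT = 255.00/35.00 = 7.286.
η_II = COP_actual/COP_Carnot = 1.824/7.286 = 0.2503.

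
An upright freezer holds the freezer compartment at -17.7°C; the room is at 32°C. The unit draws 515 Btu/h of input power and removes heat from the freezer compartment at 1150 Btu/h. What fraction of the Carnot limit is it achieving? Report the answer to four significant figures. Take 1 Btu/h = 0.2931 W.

0.4345

COP_actual = Q̇_C/Ẇ = 1150/515.0 = 2.233.
In absolute terms T_C = 255.45 K and T_H = 305.15 K, so ΔT = 49.70 K.
COP_Carnot = T_C/ΔT = 255.45/49.70 = 5.140.
η_II = COP_actual/COP_Carnot = 2.233/5.140 = 0.4345.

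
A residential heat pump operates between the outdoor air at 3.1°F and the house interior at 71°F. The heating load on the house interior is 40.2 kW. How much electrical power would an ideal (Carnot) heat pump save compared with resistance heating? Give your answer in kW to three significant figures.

35.1 kW

In absolute terms T_C = 257.09 K and T_H = 294.82 K, so ΔT = 37.72 K.
COP_Carnot = T_H/ΔT = 294.82/37.72 = 7.815.
Resistance heating needs Ẇ_res = Q̇_H = 40.20 kW; the reversible heat pump needs only Ẇ_hp = Q̇_H/COP = 5.144 kW.
Saving = 40.20 − 5.144 = 35.06 kW.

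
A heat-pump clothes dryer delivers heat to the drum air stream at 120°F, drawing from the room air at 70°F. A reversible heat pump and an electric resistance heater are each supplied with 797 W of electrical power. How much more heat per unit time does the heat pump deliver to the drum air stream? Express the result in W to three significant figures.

In absolute terms T_C = 294.26 K and T_H = 322.04 K, so ΔT = 27.78 K.
COP_Carnot = T_H/ΔT = 322.04/27.78 = 11.59.
The heat pump delivers Q̇_H = COP × Ẇ = 9240 W; the resistance heater delivers Ẇ = 797.0 W.
Extra = (COP − 1)·Ẇ = 8443 W.

8440 W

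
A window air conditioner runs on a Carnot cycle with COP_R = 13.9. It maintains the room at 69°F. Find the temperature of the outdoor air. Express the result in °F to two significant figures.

COP_R = T_C/(T_H − T_C) gives T_H − T_C = T_C/COP.
With T_C = 293.71 K, T_H = 293.71 × (1 + 1/13.9) = 314.84 K.
Converting, 314.84 K = 107.03°F.

110 °F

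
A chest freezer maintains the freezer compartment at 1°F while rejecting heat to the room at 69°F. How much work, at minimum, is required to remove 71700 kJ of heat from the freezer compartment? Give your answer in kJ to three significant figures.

10600 kJ

In absolute terms T_C = 255.93 K and T_H = 293.71 K, so ΔT = 37.78 K.
The reversible limit is COP_R = T_C/ΔT = 6.775, so W_min = Q_C/COP = Q_C·ΔT/T_C.
W_min = 71700 × 37.78/255.93 = 10580 kJ.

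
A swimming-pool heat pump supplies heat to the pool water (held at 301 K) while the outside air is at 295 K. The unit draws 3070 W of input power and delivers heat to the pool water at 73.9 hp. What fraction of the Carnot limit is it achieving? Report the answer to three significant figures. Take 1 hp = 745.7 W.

0.358

Converting, Q̇_H = 73.90 hp = 55110 W, so COP_actual = Q̇_H/Ẇ = 55110/3070 = 17.95.
The reservoir spacing is ΔT = 301 − 295 = 6.000 K.
COP_Carnot = T_H/ΔT = 301.00/6.000 = 50.17.
η_II = COP_actual/COP_Carnot = 17.95/50.17 = 0.3578.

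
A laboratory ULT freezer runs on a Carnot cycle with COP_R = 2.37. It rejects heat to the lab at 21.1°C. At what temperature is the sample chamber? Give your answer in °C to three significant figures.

-66.2 °C

For a Carnot refrigerator COP_R = T_C/(T_H − T_C), so T_C = COP·T_H/(1 + COP).
With T_H = 294.25 K, T_C = 2.37 × 294.25/3.370 = 206.94 K.
Converting, 206.94 K = -66.21°C.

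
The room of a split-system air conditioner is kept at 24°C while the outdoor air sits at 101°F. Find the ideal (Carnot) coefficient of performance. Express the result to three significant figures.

In absolute terms T_C = 297.15 K and T_H = 311.48 K, so ΔT = 14.33 K.
For a reversible cycle, COP_Carnot = T_C/ΔT = 297.15/14.33 = 20.73.

20.7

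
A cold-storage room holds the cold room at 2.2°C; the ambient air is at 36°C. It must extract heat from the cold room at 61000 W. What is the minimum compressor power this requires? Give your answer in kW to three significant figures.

7.49 kW

In absolute terms T_C = 275.35 K and T_H = 309.15 K, so ΔT = 33.80 K.
COP_Carnot = T_C/ΔT = 275.35/33.80 = 8.146.
Ẇ_min = Q̇/COP_Carnot = 61000/8.146 = 7488 W = 7.488 kW.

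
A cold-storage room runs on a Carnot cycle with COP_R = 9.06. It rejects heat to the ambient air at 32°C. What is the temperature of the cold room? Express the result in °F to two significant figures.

35 °F

For a Carnot refrigerator COP_R = T_C/(T_H − T_C), so T_C = COP·T_H/(1 + COP).
With T_H = 305.15 K, T_C = 9.06 × 305.15/10.06 = 274.82 K.
Converting, 274.82 K = 35.00°F.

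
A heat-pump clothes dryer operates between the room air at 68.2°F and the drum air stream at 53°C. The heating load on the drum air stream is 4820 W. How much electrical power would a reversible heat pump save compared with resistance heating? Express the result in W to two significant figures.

In absolute terms T_C = 293.26 K and T_H = 326.15 K, so ΔT = 32.89 K.
COP_Carnot = T_H/ΔT = 326.15/32.89 = 9.917.
Resistance heating needs Ẇ_res = Q̇_H = 4820 W; the reversible heat pump needs only Ẇ_hp = Q̇_H/COP = 486.0 W.
Saving = 4820 − 486.0 = 4334 W.

4300 W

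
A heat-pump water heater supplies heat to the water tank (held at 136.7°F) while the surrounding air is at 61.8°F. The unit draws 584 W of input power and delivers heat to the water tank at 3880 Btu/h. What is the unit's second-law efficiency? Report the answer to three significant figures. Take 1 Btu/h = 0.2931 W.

Converting, Q̇_H = 3880 Btu/h = 1137 W, so COP_actual = Q̇_H/Ẇ = 1137/584.0 = 1.947.
In absolute terms T_C = 289.71 K and T_H = 331.32 K, so ΔT = 41.61 K.
COP_Carnot = T_H/ΔT = 331.32/41.61 = 7.962.
η_II = COP_actual/COP_Carnot = 1.947/7.962 = 0.2446.

0.245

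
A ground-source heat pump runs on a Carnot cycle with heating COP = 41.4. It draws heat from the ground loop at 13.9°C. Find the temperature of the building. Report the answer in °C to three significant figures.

COP_HP = T_H/(T_H − T_C) rearranges to T_H = COP·T_C/(COP − 1).
With T_C = 287.05 K, T_H = 41.4 × 287.05/40.40 = 294.16 K.
Converting, 294.16 K = 21.01°C.

21.0 °C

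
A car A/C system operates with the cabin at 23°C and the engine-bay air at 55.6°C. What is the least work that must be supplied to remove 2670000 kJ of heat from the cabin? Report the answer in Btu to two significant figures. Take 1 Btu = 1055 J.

In absolute terms T_C = 296.15 K and T_H = 328.75 K, so ΔT = 32.60 K.
The reversible limit is COP_R = T_C/ΔT = 9.084, so W_min = Q_C/COP = Q_C·ΔT/T_C.
W_min = 2670000 × 32.60/296.15 = 293900 kJ = 278600 Btu.

280000 Btu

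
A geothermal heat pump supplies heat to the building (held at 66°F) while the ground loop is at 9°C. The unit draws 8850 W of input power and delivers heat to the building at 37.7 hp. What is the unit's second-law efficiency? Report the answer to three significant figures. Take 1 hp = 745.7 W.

0.108

Converting, Q̇_H = 37.70 hp = 28110 W, so COP_actual = Q̇_H/Ẇ = 28110/8850 = 3.177.
In absolute terms T_C = 282.15 K and T_H = 292.04 K, so ΔT = 9.889 K.
COP_Carnot = T_H/ΔT = 292.04/9.889 = 29.53.
η_II = COP_actual/COP_Carnot = 3.177/29.53 = 0.1076.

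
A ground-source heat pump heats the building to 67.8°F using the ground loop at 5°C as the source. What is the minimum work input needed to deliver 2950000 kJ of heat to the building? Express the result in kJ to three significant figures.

150000 kJ

In absolute terms T_C = 278.15 K and T_H = 293.04 K, so ΔT = 14.89 K.
The reversible limit is COP_HP = T_H/ΔT = 19.68, so W_min = Q_H/COP = Q_H·ΔT/T_H.
W_min = 2950000 × 14.89/293.04 = 149900 kJ.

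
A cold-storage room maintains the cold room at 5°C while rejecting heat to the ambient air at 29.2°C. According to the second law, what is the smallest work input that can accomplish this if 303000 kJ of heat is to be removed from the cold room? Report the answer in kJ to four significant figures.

26360 kJ

In absolute terms T_C = 278.15 K and T_H = 302.35 K, so ΔT = 24.20 K.
The reversible limit is COP_R = T_C/ΔT = 11.49, so W_min = Q_C/COP = Q_C·ΔT/T_C.
W_min = 303000 × 24.20/278.15 = 26360 kJ.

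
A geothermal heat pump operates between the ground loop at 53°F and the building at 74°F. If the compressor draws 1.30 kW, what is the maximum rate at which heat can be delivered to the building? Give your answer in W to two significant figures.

33000 W

In absolute terms T_C = 284.82 K and T_H = 296.48 K, so ΔT = 11.67 K.
COP_Carnot = T_H/ΔT = 296.48/11.67 = 25.41.
Q̇_max = COP_Carnot × Ẇ = 25.41 × 1.300 kW = 33.04 kW = 33040 W.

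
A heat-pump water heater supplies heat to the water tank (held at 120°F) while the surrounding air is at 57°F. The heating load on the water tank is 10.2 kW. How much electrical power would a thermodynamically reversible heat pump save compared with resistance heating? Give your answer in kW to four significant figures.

9.091 kW

In absolute terms T_C = 287.04 K and T_H = 322.04 K, so ΔT = 35.00 K.
COP_Carnot = T_H/ΔT = 322.04/35.00 = 9.201.
Resistance heating needs Ẇ_res = Q̇_H = 10.20 kW; the reversible heat pump needs only Ẇ_hp = Q̇_H/COP = 1.109 kW.
Saving = 10.20 − 1.109 = 9.091 kW.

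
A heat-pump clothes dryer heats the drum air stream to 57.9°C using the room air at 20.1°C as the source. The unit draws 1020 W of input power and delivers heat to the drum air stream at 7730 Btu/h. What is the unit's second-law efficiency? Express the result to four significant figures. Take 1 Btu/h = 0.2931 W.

Converting, Q̇_H = 7730 Btu/h = 2266 W, so COP_actual = Q̇_H/Ẇ = 2266/1020 = 2.221.
In absolute terms T_C = 293.25 K and T_H = 331.05 K, so ΔT = 37.80 K.
COP_Carnot = T_H/ΔT = 331.05/37.80 = 8.758.
η_II = COP_actual/COP_Carnot = 2.221/8.758 = 0.2536.

0.2536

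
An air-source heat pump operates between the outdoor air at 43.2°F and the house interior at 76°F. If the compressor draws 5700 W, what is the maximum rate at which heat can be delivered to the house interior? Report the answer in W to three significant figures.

93100 W

In absolute terms T_C = 279.37 K and T_H = 297.59 K, so ΔT = 18.22 K.
COP_Carnot = T_H/ΔT = 297.59/18.22 = 16.33.
Q̇_max = COP_Carnot × Ẇ = 16.33 × 5700 W = 93090 W.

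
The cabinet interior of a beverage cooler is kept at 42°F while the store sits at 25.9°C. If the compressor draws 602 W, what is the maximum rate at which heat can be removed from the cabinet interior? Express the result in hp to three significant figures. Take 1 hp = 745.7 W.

11.1 hp

In absolute terms T_C = 278.71 K and T_H = 299.05 K, so ΔT = 20.34 K.
COP_Carnot = T_C/ΔT = 278.71/20.34 = 13.70.
Q̇_max = COP_Carnot × Ẇ = 13.70 × 602.0 W = 8247 W = 11.06 hp.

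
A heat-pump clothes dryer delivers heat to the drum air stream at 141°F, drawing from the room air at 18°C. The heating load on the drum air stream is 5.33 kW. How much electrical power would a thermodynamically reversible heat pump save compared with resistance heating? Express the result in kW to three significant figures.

4.65 kW

In absolute terms T_C = 291.15 K and T_H = 333.71 K, so ΔT = 42.56 K.
COP_Carnot = T_H/ΔT = 333.71/42.56 = 7.842.
Resistance heating needs Ẇ_res = Q̇_H = 5.330 kW; the reversible heat pump needs only Ẇ_hp = Q̇_H/COP = 0.6797 kW.
Saving = 5.330 − 0.6797 = 4.650 kW.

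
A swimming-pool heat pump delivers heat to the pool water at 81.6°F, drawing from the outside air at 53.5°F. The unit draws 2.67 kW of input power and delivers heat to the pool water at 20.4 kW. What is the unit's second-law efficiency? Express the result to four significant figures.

0.3967

COP_actual = Q̇_H/Ẇ = 20.40/2.670 = 7.640.
In absolute terms T_C = 285.09 K and T_H = 300.71 K, so ΔT = 15.61 K.
COP_Carnot = T_H/ΔT = 300.71/15.61 = 19.26.
η_II = COP_actual/COP_Carnot = 7.640/19.26 = 0.3967.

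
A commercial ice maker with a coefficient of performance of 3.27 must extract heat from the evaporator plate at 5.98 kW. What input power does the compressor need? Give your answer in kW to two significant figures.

Ẇ = Q̇_C/COP = 5.980/3.27 = 1.829 kW.

1.8 kW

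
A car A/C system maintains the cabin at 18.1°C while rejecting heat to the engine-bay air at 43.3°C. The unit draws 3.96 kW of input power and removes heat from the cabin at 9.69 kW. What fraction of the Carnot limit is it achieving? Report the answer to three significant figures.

COP_actual = Q̇_C/Ẇ = 9.690/3.960 = 2.447.
In absolute terms T_C = 291.25 K and T_H = 316.45 K, so ΔT = 25.20 K.
COP_Carnot = T_C/ΔT = 291.25/25.20 = 11.56.
η_II = COP_actual/COP_Carnot = 2.447/11.56 = 0.2117.

0.212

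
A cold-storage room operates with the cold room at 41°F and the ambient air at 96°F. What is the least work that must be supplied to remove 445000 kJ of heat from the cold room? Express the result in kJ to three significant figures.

In absolute terms T_C = 278.15 K and T_H = 308.71 K, so ΔT = 30.56 K.
The reversible limit is COP_R = T_C/ΔT = 9.103, so W_min = Q_C/COP = Q_C·ΔT/T_C.
W_min = 445000 × 30.56/278.15 = 48880 kJ.

48900 kJ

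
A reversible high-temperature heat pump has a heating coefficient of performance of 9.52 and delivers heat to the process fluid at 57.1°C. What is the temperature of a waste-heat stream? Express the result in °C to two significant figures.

COP_HP = T_H/(T_H − T_C) gives T_H − T_C = T_H/COP.
With T_H = 330.25 K, T_C = 330.25 × (1 − 1/9.52) = 295.56 K.
Converting, 295.56 K = 22.41°C.

22 °C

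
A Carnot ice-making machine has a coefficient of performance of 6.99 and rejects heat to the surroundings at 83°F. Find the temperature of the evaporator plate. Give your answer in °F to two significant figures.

15 °F

For a Carnot refrigerator COP_R = T_C/(T_H − T_C), so T_C = COP·T_H/(1 + COP).
With T_H = 301.48 K, T_C = 6.99 × 301.48/7.990 = 263.75 K.
Converting, 263.75 K = 15.08°F.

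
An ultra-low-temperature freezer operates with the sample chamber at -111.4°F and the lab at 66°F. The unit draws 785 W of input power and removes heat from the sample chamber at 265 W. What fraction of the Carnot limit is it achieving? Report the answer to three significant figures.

0.172

COP_actual = Q̇_C/Ẇ = 265.0/785.0 = 0.3376.
In absolute terms T_C = 193.48 K and T_H = 292.04 K, so ΔT = 98.56 K.
COP_Carnot = T_C/ΔT = 193.48/98.56 = 1.963.
η_II = COP_actual/COP_Carnot = 0.3376/1.963 = 0.1720.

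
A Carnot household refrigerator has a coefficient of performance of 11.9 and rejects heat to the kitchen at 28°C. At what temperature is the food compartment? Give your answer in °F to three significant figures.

For a Carnot refrigerator COP_R = T_C/(T_H − T_C), so T_C = COP·T_H/(1 + COP).
With T_H = 301.15 K, T_C = 11.9 × 301.15/12.90 = 277.81 K.
Converting, 277.81 K = 40.38°F.

40.4 °F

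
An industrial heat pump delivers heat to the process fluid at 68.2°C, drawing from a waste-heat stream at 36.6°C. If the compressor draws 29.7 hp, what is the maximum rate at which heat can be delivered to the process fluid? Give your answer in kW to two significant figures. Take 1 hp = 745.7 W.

In absolute terms T_C = 309.75 K and T_H = 341.35 K, so ΔT = 31.60 K.
COP_Carnot = T_H/ΔT = 341.35/31.60 = 10.80.
Q̇_max = COP_Carnot × Ẇ = 10.80 × 29.70 hp = 320.8 hp = 239.2 kW.

240 kW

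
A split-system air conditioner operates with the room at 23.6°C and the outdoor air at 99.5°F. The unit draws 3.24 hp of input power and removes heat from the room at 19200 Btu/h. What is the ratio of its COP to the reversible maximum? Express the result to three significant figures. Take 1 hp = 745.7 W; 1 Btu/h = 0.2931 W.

Converting, Q̇_C = 19200 Btu/h = 7.547 hp, so COP_actual = Q̇_C/Ẇ = 7.547/3.240 = 2.329.
In absolute terms T_C = 296.75 K and T_H = 310.65 K, so ΔT = 13.90 K.
COP_Carnot = T_C/ΔT = 296.75/13.90 = 21.35.
η_II = COP_actual/COP_Carnot = 2.329/21.35 = 0.1091.

0.109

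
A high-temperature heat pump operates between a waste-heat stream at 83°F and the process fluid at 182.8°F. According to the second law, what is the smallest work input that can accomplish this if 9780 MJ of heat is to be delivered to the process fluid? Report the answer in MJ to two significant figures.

1500 MJ

In absolute terms T_C = 301.48 K and T_H = 356.93 K, so ΔT = 55.44 K.
The reversible limit is COP_HP = T_H/ΔT = 6.438, so W_min = Q_H/COP = Q_H·ΔT/T_H.
W_min = 9780 × 55.44/356.93 = 1519 MJ.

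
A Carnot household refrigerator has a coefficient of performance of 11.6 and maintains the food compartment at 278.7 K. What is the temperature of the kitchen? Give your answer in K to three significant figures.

303 K

COP_R = T_C/(T_H − T_C) gives T_H − T_C = T_C/COP.
With T_C = 278.70 K, T_H = 278.70 × (1 + 1/11.6) = 302.73 K.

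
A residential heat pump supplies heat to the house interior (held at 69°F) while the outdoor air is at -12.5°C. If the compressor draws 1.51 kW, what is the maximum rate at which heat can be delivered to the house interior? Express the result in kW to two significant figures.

In absolute terms T_C = 260.65 K and T_H = 293.71 K, so ΔT = 33.06 K.
COP_Carnot = T_H/ΔT = 293.71/33.06 = 8.885.
Q̇_max = COP_Carnot × Ẇ = 8.885 × 1.510 kW = 13.42 kW.

13 kW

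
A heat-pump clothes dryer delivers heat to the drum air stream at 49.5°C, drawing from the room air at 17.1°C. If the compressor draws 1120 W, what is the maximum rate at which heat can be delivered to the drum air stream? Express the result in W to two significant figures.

In absolute terms T_C = 290.25 K and T_H = 322.65 K, so ΔT = 32.40 K.
COP_Carnot = T_H/ΔT = 322.65/32.40 = 9.958.
Q̇_max = COP_Carnot × Ẇ = 9.958 × 1120 W = 11150 W.

11000 W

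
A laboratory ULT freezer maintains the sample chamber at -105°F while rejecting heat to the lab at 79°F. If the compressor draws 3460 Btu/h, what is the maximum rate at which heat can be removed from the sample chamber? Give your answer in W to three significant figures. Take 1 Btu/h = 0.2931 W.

In absolute terms T_C = 197.04 K and T_H = 299.26 K, so ΔT = 102.2 K.
COP_Carnot = T_C/ΔT = 197.04/102.2 = 1.928.
Q̇_max = COP_Carnot × Ẇ = 1.928 × 3460 Btu/h = 6669 Btu/h = 1955 W.

1950 W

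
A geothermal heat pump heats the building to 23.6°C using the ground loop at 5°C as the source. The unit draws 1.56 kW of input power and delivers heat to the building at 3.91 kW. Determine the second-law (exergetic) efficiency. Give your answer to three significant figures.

0.157

COP_actual = Q̇_H/Ẇ = 3.910/1.560 = 2.506.
In absolute terms T_C = 278.15 K and T_H = 296.75 K, so ΔT = 18.60 K.
COP_Carnot = T_H/ΔT = 296.75/18.60 = 15.95.
η_II = COP_actual/COP_Carnot = 2.506/15.95 = 0.1571.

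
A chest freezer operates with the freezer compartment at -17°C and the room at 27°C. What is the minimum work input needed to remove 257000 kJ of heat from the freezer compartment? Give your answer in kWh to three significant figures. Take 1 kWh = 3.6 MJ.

In absolute terms T_C = 256.15 K and T_H = 300.15 K, so ΔT = 44.00 K.
The reversible limit is COP_R = T_C/ΔT = 5.822, so W_min = Q_C/COP = Q_C·ΔT/T_C.
W_min = 257000 × 44.00/256.15 = 44150 kJ = 12.26 kWh.

12.3 kWh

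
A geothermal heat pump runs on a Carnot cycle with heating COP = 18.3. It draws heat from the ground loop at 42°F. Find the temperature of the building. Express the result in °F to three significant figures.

COP_HP = T_H/(T_H − T_C) rearranges to T_H = COP·T_C/(COP − 1).
With T_C = 278.71 K, T_H = 18.3 × 278.71/17.30 = 294.82 K.
Converting, 294.82 K = 71.00°F.

71.0 °F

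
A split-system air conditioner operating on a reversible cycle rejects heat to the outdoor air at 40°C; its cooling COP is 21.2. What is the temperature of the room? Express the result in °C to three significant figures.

25.9 °C

For a Carnot refrigerator COP_R = T_C/(T_H − T_C), so T_C = COP·T_H/(1 + COP).
With T_H = 313.15 K, T_C = 21.2 × 313.15/22.20 = 299.04 K.
Converting, 299.04 K = 25.89°C.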